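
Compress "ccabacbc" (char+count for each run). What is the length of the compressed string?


Input: ccabacbc
Runs:
  'c' x 2 => "c2"
  'a' x 1 => "a1"
  'b' x 1 => "b1"
  'a' x 1 => "a1"
  'c' x 1 => "c1"
  'b' x 1 => "b1"
  'c' x 1 => "c1"
Compressed: "c2a1b1a1c1b1c1"
Compressed length: 14

14


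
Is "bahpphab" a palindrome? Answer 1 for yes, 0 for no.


Input: bahpphab
Reversed: bahpphab
  Compare pos 0 ('b') with pos 7 ('b'): match
  Compare pos 1 ('a') with pos 6 ('a'): match
  Compare pos 2 ('h') with pos 5 ('h'): match
  Compare pos 3 ('p') with pos 4 ('p'): match
Result: palindrome

1


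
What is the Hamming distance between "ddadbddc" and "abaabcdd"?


Comparing "ddadbddc" and "abaabcdd" position by position:
  Position 0: 'd' vs 'a' => differ
  Position 1: 'd' vs 'b' => differ
  Position 2: 'a' vs 'a' => same
  Position 3: 'd' vs 'a' => differ
  Position 4: 'b' vs 'b' => same
  Position 5: 'd' vs 'c' => differ
  Position 6: 'd' vs 'd' => same
  Position 7: 'c' vs 'd' => differ
Total differences (Hamming distance): 5

5


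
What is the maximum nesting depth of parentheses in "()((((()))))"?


Input: "()((((()))))"
Tracking depth:
  Position 0 '(': depth becomes 1
  Position 1 ')': depth becomes 0
  Position 2 '(': depth becomes 1
  Position 3 '(': depth becomes 2
  Position 4 '(': depth becomes 3
  Position 5 '(': depth becomes 4
  Position 6 '(': depth becomes 5
  Position 7 ')': depth becomes 4
  Position 8 ')': depth becomes 3
  Position 9 ')': depth becomes 2
  Position 10 ')': depth becomes 1
  Position 11 ')': depth becomes 0
Maximum depth reached: 5

5


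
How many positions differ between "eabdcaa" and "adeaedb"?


Comparing "eabdcaa" and "adeaedb" position by position:
  Position 0: 'e' vs 'a' => DIFFER
  Position 1: 'a' vs 'd' => DIFFER
  Position 2: 'b' vs 'e' => DIFFER
  Position 3: 'd' vs 'a' => DIFFER
  Position 4: 'c' vs 'e' => DIFFER
  Position 5: 'a' vs 'd' => DIFFER
  Position 6: 'a' vs 'b' => DIFFER
Positions that differ: 7

7


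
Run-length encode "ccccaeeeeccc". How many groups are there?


Input: ccccaeeeeccc
Scanning for consecutive runs:
  Group 1: 'c' x 4 (positions 0-3)
  Group 2: 'a' x 1 (positions 4-4)
  Group 3: 'e' x 4 (positions 5-8)
  Group 4: 'c' x 3 (positions 9-11)
Total groups: 4

4


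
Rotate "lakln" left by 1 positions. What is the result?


Input: "lakln", rotate left by 1
First 1 characters: "l"
Remaining characters: "akln"
Concatenate remaining + first: "akln" + "l" = "aklnl"

aklnl


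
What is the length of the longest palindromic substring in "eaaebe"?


Input: "eaaebe"
Checking substrings for palindromes:
  [0:4] "eaae" (len 4) => palindrome
  [3:6] "ebe" (len 3) => palindrome
  [1:3] "aa" (len 2) => palindrome
Longest palindromic substring: "eaae" with length 4

4


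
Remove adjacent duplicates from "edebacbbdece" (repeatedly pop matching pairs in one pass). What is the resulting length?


Input: edebacbbdece
Stack-based adjacent duplicate removal:
  Read 'e': push. Stack: e
  Read 'd': push. Stack: ed
  Read 'e': push. Stack: ede
  Read 'b': push. Stack: edeb
  Read 'a': push. Stack: edeba
  Read 'c': push. Stack: edebac
  Read 'b': push. Stack: edebacb
  Read 'b': matches stack top 'b' => pop. Stack: edebac
  Read 'd': push. Stack: edebacd
  Read 'e': push. Stack: edebacde
  Read 'c': push. Stack: edebacdec
  Read 'e': push. Stack: edebacdece
Final stack: "edebacdece" (length 10)

10


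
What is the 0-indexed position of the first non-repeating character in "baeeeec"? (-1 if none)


Input: baeeeec
Character frequencies:
  'a': 1
  'b': 1
  'c': 1
  'e': 4
Scanning left to right for freq == 1:
  Position 0 ('b'): unique! => answer = 0

0


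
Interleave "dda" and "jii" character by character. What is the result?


Interleaving "dda" and "jii":
  Position 0: 'd' from first, 'j' from second => "dj"
  Position 1: 'd' from first, 'i' from second => "di"
  Position 2: 'a' from first, 'i' from second => "ai"
Result: djdiai

djdiai


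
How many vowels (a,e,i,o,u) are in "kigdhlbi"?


Input: kigdhlbi
Checking each character:
  'k' at position 0: consonant
  'i' at position 1: vowel (running total: 1)
  'g' at position 2: consonant
  'd' at position 3: consonant
  'h' at position 4: consonant
  'l' at position 5: consonant
  'b' at position 6: consonant
  'i' at position 7: vowel (running total: 2)
Total vowels: 2

2


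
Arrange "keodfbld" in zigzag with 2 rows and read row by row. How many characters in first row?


Zigzag "keodfbld" into 2 rows:
Placing characters:
  'k' => row 0
  'e' => row 1
  'o' => row 0
  'd' => row 1
  'f' => row 0
  'b' => row 1
  'l' => row 0
  'd' => row 1
Rows:
  Row 0: "kofl"
  Row 1: "edbd"
First row length: 4

4


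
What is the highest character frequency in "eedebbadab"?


Input: eedebbadab
Character counts:
  'a': 2
  'b': 3
  'd': 2
  'e': 3
Maximum frequency: 3

3


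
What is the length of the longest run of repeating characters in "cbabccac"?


Input: "cbabccac"
Scanning for longest run:
  Position 1 ('b'): new char, reset run to 1
  Position 2 ('a'): new char, reset run to 1
  Position 3 ('b'): new char, reset run to 1
  Position 4 ('c'): new char, reset run to 1
  Position 5 ('c'): continues run of 'c', length=2
  Position 6 ('a'): new char, reset run to 1
  Position 7 ('c'): new char, reset run to 1
Longest run: 'c' with length 2

2


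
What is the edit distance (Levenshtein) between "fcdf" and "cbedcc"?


Computing edit distance: "fcdf" -> "cbedcc"
DP table:
           c    b    e    d    c    c
      0    1    2    3    4    5    6
  f   1    1    2    3    4    5    6
  c   2    1    2    3    4    4    5
  d   3    2    2    3    3    4    5
  f   4    3    3    3    4    4    5
Edit distance = dp[4][6] = 5

5


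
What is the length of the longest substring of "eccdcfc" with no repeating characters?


Input: "eccdcfc"
Sliding window (track last position of each char):
  Position 0 ('e'): window [0,0] length 1 -- new best
  Position 1 ('c'): window [0,1] length 2 -- new best
  Position 2 ('c'): repeat (last at 1), move window start to 2
  Position 2 ('c'): window [2,2] length 1
  Position 3 ('d'): window [2,3] length 2
  Position 4 ('c'): repeat (last at 2), move window start to 3
  Position 4 ('c'): window [3,4] length 2
  Position 5 ('f'): window [3,5] length 3 -- new best
  Position 6 ('c'): repeat (last at 4), move window start to 5
  Position 6 ('c'): window [5,6] length 2
Longest substring with no repeats: "dcf" with length 3

3


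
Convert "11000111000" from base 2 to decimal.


Input: "11000111000" in base 2
Positional expansion:
  Digit '1' (value 1) x 2^10 = 1024
  Digit '1' (value 1) x 2^9 = 512
  Digit '0' (value 0) x 2^8 = 0
  Digit '0' (value 0) x 2^7 = 0
  Digit '0' (value 0) x 2^6 = 0
  Digit '1' (value 1) x 2^5 = 32
  Digit '1' (value 1) x 2^4 = 16
  Digit '1' (value 1) x 2^3 = 8
  Digit '0' (value 0) x 2^2 = 0
  Digit '0' (value 0) x 2^1 = 0
  Digit '0' (value 0) x 2^0 = 0
Sum = 1592

1592


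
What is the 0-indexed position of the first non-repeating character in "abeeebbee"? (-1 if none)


Input: abeeebbee
Character frequencies:
  'a': 1
  'b': 3
  'e': 5
Scanning left to right for freq == 1:
  Position 0 ('a'): unique! => answer = 0

0


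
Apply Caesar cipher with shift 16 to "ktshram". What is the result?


Caesar cipher: shift "ktshram" by 16
  'k' (pos 10) + 16 = pos 0 = 'a'
  't' (pos 19) + 16 = pos 9 = 'j'
  's' (pos 18) + 16 = pos 8 = 'i'
  'h' (pos 7) + 16 = pos 23 = 'x'
  'r' (pos 17) + 16 = pos 7 = 'h'
  'a' (pos 0) + 16 = pos 16 = 'q'
  'm' (pos 12) + 16 = pos 2 = 'c'
Result: ajixhqc

ajixhqc


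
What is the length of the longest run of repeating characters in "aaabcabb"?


Input: "aaabcabb"
Scanning for longest run:
  Position 1 ('a'): continues run of 'a', length=2
  Position 2 ('a'): continues run of 'a', length=3
  Position 3 ('b'): new char, reset run to 1
  Position 4 ('c'): new char, reset run to 1
  Position 5 ('a'): new char, reset run to 1
  Position 6 ('b'): new char, reset run to 1
  Position 7 ('b'): continues run of 'b', length=2
Longest run: 'a' with length 3

3


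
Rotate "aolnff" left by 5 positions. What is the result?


Input: "aolnff", rotate left by 5
First 5 characters: "aolnf"
Remaining characters: "f"
Concatenate remaining + first: "f" + "aolnf" = "faolnf"

faolnf


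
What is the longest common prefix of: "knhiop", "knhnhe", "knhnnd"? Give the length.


Words: knhiop, knhnhe, knhnnd
  Position 0: all 'k' => match
  Position 1: all 'n' => match
  Position 2: all 'h' => match
  Position 3: ('i', 'n', 'n') => mismatch, stop
LCP = "knh" (length 3)

3


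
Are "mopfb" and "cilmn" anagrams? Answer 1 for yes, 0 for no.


Strings: "mopfb", "cilmn"
Sorted first:  bfmop
Sorted second: cilmn
Differ at position 0: 'b' vs 'c' => not anagrams

0


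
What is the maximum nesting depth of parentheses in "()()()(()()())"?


Input: "()()()(()()())"
Tracking depth:
  Position 0 '(': depth becomes 1
  Position 1 ')': depth becomes 0
  Position 2 '(': depth becomes 1
  Position 3 ')': depth becomes 0
  Position 4 '(': depth becomes 1
  Position 5 ')': depth becomes 0
  Position 6 '(': depth becomes 1
  Position 7 '(': depth becomes 2
  Position 8 ')': depth becomes 1
  Position 9 '(': depth becomes 2
  Position 10 ')': depth becomes 1
  Position 11 '(': depth becomes 2
  Position 12 ')': depth becomes 1
  Position 13 ')': depth becomes 0
Maximum depth reached: 2

2


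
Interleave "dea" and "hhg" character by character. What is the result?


Interleaving "dea" and "hhg":
  Position 0: 'd' from first, 'h' from second => "dh"
  Position 1: 'e' from first, 'h' from second => "eh"
  Position 2: 'a' from first, 'g' from second => "ag"
Result: dhehag

dhehag


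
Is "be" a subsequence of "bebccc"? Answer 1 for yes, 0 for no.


Check if "be" is a subsequence of "bebccc"
Greedy scan:
  Position 0 ('b'): matches sub[0] = 'b'
  Position 1 ('e'): matches sub[1] = 'e'
  Position 2 ('b'): no match needed
  Position 3 ('c'): no match needed
  Position 4 ('c'): no match needed
  Position 5 ('c'): no match needed
All 2 characters matched => is a subsequence

1


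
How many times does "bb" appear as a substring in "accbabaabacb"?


Searching for "bb" in "accbabaabacb"
Scanning each position:
  Position 0: "ac" => no
  Position 1: "cc" => no
  Position 2: "cb" => no
  Position 3: "ba" => no
  Position 4: "ab" => no
  Position 5: "ba" => no
  Position 6: "aa" => no
  Position 7: "ab" => no
  Position 8: "ba" => no
  Position 9: "ac" => no
  Position 10: "cb" => no
Total occurrences: 0

0


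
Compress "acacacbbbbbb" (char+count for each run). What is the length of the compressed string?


Input: acacacbbbbbb
Runs:
  'a' x 1 => "a1"
  'c' x 1 => "c1"
  'a' x 1 => "a1"
  'c' x 1 => "c1"
  'a' x 1 => "a1"
  'c' x 1 => "c1"
  'b' x 6 => "b6"
Compressed: "a1c1a1c1a1c1b6"
Compressed length: 14

14


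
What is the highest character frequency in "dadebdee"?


Input: dadebdee
Character counts:
  'a': 1
  'b': 1
  'd': 3
  'e': 3
Maximum frequency: 3

3


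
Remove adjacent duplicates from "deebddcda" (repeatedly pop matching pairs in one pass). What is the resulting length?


Input: deebddcda
Stack-based adjacent duplicate removal:
  Read 'd': push. Stack: d
  Read 'e': push. Stack: de
  Read 'e': matches stack top 'e' => pop. Stack: d
  Read 'b': push. Stack: db
  Read 'd': push. Stack: dbd
  Read 'd': matches stack top 'd' => pop. Stack: db
  Read 'c': push. Stack: dbc
  Read 'd': push. Stack: dbcd
  Read 'a': push. Stack: dbcda
Final stack: "dbcda" (length 5)

5


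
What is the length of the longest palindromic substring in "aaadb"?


Input: "aaadb"
Checking substrings for palindromes:
  [0:3] "aaa" (len 3) => palindrome
  [0:2] "aa" (len 2) => palindrome
  [1:3] "aa" (len 2) => palindrome
Longest palindromic substring: "aaa" with length 3

3


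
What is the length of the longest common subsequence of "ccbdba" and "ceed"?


LCS of "ccbdba" and "ceed"
DP table:
           c    e    e    d
      0    0    0    0    0
  c   0    1    1    1    1
  c   0    1    1    1    1
  b   0    1    1    1    1
  d   0    1    1    1    2
  b   0    1    1    1    2
  a   0    1    1    1    2
LCS length = dp[6][4] = 2

2


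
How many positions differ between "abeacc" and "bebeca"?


Comparing "abeacc" and "bebeca" position by position:
  Position 0: 'a' vs 'b' => DIFFER
  Position 1: 'b' vs 'e' => DIFFER
  Position 2: 'e' vs 'b' => DIFFER
  Position 3: 'a' vs 'e' => DIFFER
  Position 4: 'c' vs 'c' => same
  Position 5: 'c' vs 'a' => DIFFER
Positions that differ: 5

5


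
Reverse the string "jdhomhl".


Input: jdhomhl
Reading characters right to left:
  Position 6: 'l'
  Position 5: 'h'
  Position 4: 'm'
  Position 3: 'o'
  Position 2: 'h'
  Position 1: 'd'
  Position 0: 'j'
Reversed: lhmohdj

lhmohdj


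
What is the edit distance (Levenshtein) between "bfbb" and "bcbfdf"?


Computing edit distance: "bfbb" -> "bcbfdf"
DP table:
           b    c    b    f    d    f
      0    1    2    3    4    5    6
  b   1    0    1    2    3    4    5
  f   2    1    1    2    2    3    4
  b   3    2    2    1    2    3    4
  b   4    3    3    2    2    3    4
Edit distance = dp[4][6] = 4

4


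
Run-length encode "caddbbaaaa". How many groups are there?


Input: caddbbaaaa
Scanning for consecutive runs:
  Group 1: 'c' x 1 (positions 0-0)
  Group 2: 'a' x 1 (positions 1-1)
  Group 3: 'd' x 2 (positions 2-3)
  Group 4: 'b' x 2 (positions 4-5)
  Group 5: 'a' x 4 (positions 6-9)
Total groups: 5

5


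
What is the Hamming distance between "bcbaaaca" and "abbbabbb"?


Comparing "bcbaaaca" and "abbbabbb" position by position:
  Position 0: 'b' vs 'a' => differ
  Position 1: 'c' vs 'b' => differ
  Position 2: 'b' vs 'b' => same
  Position 3: 'a' vs 'b' => differ
  Position 4: 'a' vs 'a' => same
  Position 5: 'a' vs 'b' => differ
  Position 6: 'c' vs 'b' => differ
  Position 7: 'a' vs 'b' => differ
Total differences (Hamming distance): 6

6


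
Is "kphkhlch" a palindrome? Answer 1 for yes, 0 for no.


Input: kphkhlch
Reversed: hclhkhpk
  Compare pos 0 ('k') with pos 7 ('h'): MISMATCH
  Compare pos 1 ('p') with pos 6 ('c'): MISMATCH
  Compare pos 2 ('h') with pos 5 ('l'): MISMATCH
  Compare pos 3 ('k') with pos 4 ('h'): MISMATCH
Result: not a palindrome

0


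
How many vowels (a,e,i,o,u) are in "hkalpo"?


Input: hkalpo
Checking each character:
  'h' at position 0: consonant
  'k' at position 1: consonant
  'a' at position 2: vowel (running total: 1)
  'l' at position 3: consonant
  'p' at position 4: consonant
  'o' at position 5: vowel (running total: 2)
Total vowels: 2

2


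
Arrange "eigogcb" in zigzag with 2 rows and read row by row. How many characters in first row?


Zigzag "eigogcb" into 2 rows:
Placing characters:
  'e' => row 0
  'i' => row 1
  'g' => row 0
  'o' => row 1
  'g' => row 0
  'c' => row 1
  'b' => row 0
Rows:
  Row 0: "eggb"
  Row 1: "ioc"
First row length: 4

4


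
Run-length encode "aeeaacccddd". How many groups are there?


Input: aeeaacccddd
Scanning for consecutive runs:
  Group 1: 'a' x 1 (positions 0-0)
  Group 2: 'e' x 2 (positions 1-2)
  Group 3: 'a' x 2 (positions 3-4)
  Group 4: 'c' x 3 (positions 5-7)
  Group 5: 'd' x 3 (positions 8-10)
Total groups: 5

5


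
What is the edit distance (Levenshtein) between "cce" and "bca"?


Computing edit distance: "cce" -> "bca"
DP table:
           b    c    a
      0    1    2    3
  c   1    1    1    2
  c   2    2    1    2
  e   3    3    2    2
Edit distance = dp[3][3] = 2

2


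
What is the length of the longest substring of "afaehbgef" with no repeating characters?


Input: "afaehbgef"
Sliding window (track last position of each char):
  Position 0 ('a'): window [0,0] length 1 -- new best
  Position 1 ('f'): window [0,1] length 2 -- new best
  Position 2 ('a'): repeat (last at 0), move window start to 1
  Position 2 ('a'): window [1,2] length 2
  Position 3 ('e'): window [1,3] length 3 -- new best
  Position 4 ('h'): window [1,4] length 4 -- new best
  Position 5 ('b'): window [1,5] length 5 -- new best
  Position 6 ('g'): window [1,6] length 6 -- new best
  Position 7 ('e'): repeat (last at 3), move window start to 4
  Position 7 ('e'): window [4,7] length 4
  Position 8 ('f'): window [4,8] length 5
Longest substring with no repeats: "faehbg" with length 6

6


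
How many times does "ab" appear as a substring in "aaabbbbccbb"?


Searching for "ab" in "aaabbbbccbb"
Scanning each position:
  Position 0: "aa" => no
  Position 1: "aa" => no
  Position 2: "ab" => MATCH
  Position 3: "bb" => no
  Position 4: "bb" => no
  Position 5: "bb" => no
  Position 6: "bc" => no
  Position 7: "cc" => no
  Position 8: "cb" => no
  Position 9: "bb" => no
Total occurrences: 1

1


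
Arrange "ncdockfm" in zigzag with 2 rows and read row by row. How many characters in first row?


Zigzag "ncdockfm" into 2 rows:
Placing characters:
  'n' => row 0
  'c' => row 1
  'd' => row 0
  'o' => row 1
  'c' => row 0
  'k' => row 1
  'f' => row 0
  'm' => row 1
Rows:
  Row 0: "ndcf"
  Row 1: "cokm"
First row length: 4

4


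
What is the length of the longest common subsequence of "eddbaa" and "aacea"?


LCS of "eddbaa" and "aacea"
DP table:
           a    a    c    e    a
      0    0    0    0    0    0
  e   0    0    0    0    1    1
  d   0    0    0    0    1    1
  d   0    0    0    0    1    1
  b   0    0    0    0    1    1
  a   0    1    1    1    1    2
  a   0    1    2    2    2    2
LCS length = dp[6][5] = 2

2


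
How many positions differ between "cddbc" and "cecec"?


Comparing "cddbc" and "cecec" position by position:
  Position 0: 'c' vs 'c' => same
  Position 1: 'd' vs 'e' => DIFFER
  Position 2: 'd' vs 'c' => DIFFER
  Position 3: 'b' vs 'e' => DIFFER
  Position 4: 'c' vs 'c' => same
Positions that differ: 3

3


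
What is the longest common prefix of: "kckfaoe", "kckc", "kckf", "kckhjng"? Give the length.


Words: kckfaoe, kckc, kckf, kckhjng
  Position 0: all 'k' => match
  Position 1: all 'c' => match
  Position 2: all 'k' => match
  Position 3: ('f', 'c', 'f', 'h') => mismatch, stop
LCP = "kck" (length 3)

3


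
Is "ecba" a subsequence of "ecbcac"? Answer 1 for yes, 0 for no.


Check if "ecba" is a subsequence of "ecbcac"
Greedy scan:
  Position 0 ('e'): matches sub[0] = 'e'
  Position 1 ('c'): matches sub[1] = 'c'
  Position 2 ('b'): matches sub[2] = 'b'
  Position 3 ('c'): no match needed
  Position 4 ('a'): matches sub[3] = 'a'
  Position 5 ('c'): no match needed
All 4 characters matched => is a subsequence

1


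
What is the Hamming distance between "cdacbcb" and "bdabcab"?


Comparing "cdacbcb" and "bdabcab" position by position:
  Position 0: 'c' vs 'b' => differ
  Position 1: 'd' vs 'd' => same
  Position 2: 'a' vs 'a' => same
  Position 3: 'c' vs 'b' => differ
  Position 4: 'b' vs 'c' => differ
  Position 5: 'c' vs 'a' => differ
  Position 6: 'b' vs 'b' => same
Total differences (Hamming distance): 4

4


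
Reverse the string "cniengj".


Input: cniengj
Reading characters right to left:
  Position 6: 'j'
  Position 5: 'g'
  Position 4: 'n'
  Position 3: 'e'
  Position 2: 'i'
  Position 1: 'n'
  Position 0: 'c'
Reversed: jgneinc

jgneinc


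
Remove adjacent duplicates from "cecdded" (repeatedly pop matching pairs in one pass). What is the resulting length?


Input: cecdded
Stack-based adjacent duplicate removal:
  Read 'c': push. Stack: c
  Read 'e': push. Stack: ce
  Read 'c': push. Stack: cec
  Read 'd': push. Stack: cecd
  Read 'd': matches stack top 'd' => pop. Stack: cec
  Read 'e': push. Stack: cece
  Read 'd': push. Stack: ceced
Final stack: "ceced" (length 5)

5


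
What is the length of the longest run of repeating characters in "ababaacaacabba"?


Input: "ababaacaacabba"
Scanning for longest run:
  Position 1 ('b'): new char, reset run to 1
  Position 2 ('a'): new char, reset run to 1
  Position 3 ('b'): new char, reset run to 1
  Position 4 ('a'): new char, reset run to 1
  Position 5 ('a'): continues run of 'a', length=2
  Position 6 ('c'): new char, reset run to 1
  Position 7 ('a'): new char, reset run to 1
  Position 8 ('a'): continues run of 'a', length=2
  Position 9 ('c'): new char, reset run to 1
  Position 10 ('a'): new char, reset run to 1
  Position 11 ('b'): new char, reset run to 1
  Position 12 ('b'): continues run of 'b', length=2
  Position 13 ('a'): new char, reset run to 1
Longest run: 'a' with length 2

2


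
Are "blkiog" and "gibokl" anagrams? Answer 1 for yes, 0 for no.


Strings: "blkiog", "gibokl"
Sorted first:  bgiklo
Sorted second: bgiklo
Sorted forms match => anagrams

1


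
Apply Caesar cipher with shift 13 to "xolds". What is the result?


Caesar cipher: shift "xolds" by 13
  'x' (pos 23) + 13 = pos 10 = 'k'
  'o' (pos 14) + 13 = pos 1 = 'b'
  'l' (pos 11) + 13 = pos 24 = 'y'
  'd' (pos 3) + 13 = pos 16 = 'q'
  's' (pos 18) + 13 = pos 5 = 'f'
Result: kbyqf

kbyqf


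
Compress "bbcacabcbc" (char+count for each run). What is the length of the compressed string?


Input: bbcacabcbc
Runs:
  'b' x 2 => "b2"
  'c' x 1 => "c1"
  'a' x 1 => "a1"
  'c' x 1 => "c1"
  'a' x 1 => "a1"
  'b' x 1 => "b1"
  'c' x 1 => "c1"
  'b' x 1 => "b1"
  'c' x 1 => "c1"
Compressed: "b2c1a1c1a1b1c1b1c1"
Compressed length: 18

18


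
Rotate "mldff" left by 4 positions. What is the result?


Input: "mldff", rotate left by 4
First 4 characters: "mldf"
Remaining characters: "f"
Concatenate remaining + first: "f" + "mldf" = "fmldf"

fmldf


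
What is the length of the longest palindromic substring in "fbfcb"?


Input: "fbfcb"
Checking substrings for palindromes:
  [0:3] "fbf" (len 3) => palindrome
Longest palindromic substring: "fbf" with length 3

3


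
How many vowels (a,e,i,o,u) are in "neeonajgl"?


Input: neeonajgl
Checking each character:
  'n' at position 0: consonant
  'e' at position 1: vowel (running total: 1)
  'e' at position 2: vowel (running total: 2)
  'o' at position 3: vowel (running total: 3)
  'n' at position 4: consonant
  'a' at position 5: vowel (running total: 4)
  'j' at position 6: consonant
  'g' at position 7: consonant
  'l' at position 8: consonant
Total vowels: 4

4


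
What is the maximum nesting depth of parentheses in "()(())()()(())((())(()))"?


Input: "()(())()()(())((())(()))"
Tracking depth:
  Position 0 '(': depth becomes 1
  Position 1 ')': depth becomes 0
  Position 2 '(': depth becomes 1
  Position 3 '(': depth becomes 2
  Position 4 ')': depth becomes 1
  Position 5 ')': depth becomes 0
  Position 6 '(': depth becomes 1
  Position 7 ')': depth becomes 0
  Position 8 '(': depth becomes 1
  Position 9 ')': depth becomes 0
  Position 10 '(': depth becomes 1
  Position 11 '(': depth becomes 2
  Position 12 ')': depth becomes 1
  Position 13 ')': depth becomes 0
  Position 14 '(': depth becomes 1
  Position 15 '(': depth becomes 2
  Position 16 '(': depth becomes 3
  Position 17 ')': depth becomes 2
  Position 18 ')': depth becomes 1
  Position 19 '(': depth becomes 2
  Position 20 '(': depth becomes 3
  Position 21 ')': depth becomes 2
  Position 22 ')': depth becomes 1
  Position 23 ')': depth becomes 0
Maximum depth reached: 3

3


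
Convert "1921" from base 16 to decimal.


Input: "1921" in base 16
Positional expansion:
  Digit '1' (value 1) x 16^3 = 4096
  Digit '9' (value 9) x 16^2 = 2304
  Digit '2' (value 2) x 16^1 = 32
  Digit '1' (value 1) x 16^0 = 1
Sum = 6433

6433


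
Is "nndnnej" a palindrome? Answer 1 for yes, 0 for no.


Input: nndnnej
Reversed: jenndnn
  Compare pos 0 ('n') with pos 6 ('j'): MISMATCH
  Compare pos 1 ('n') with pos 5 ('e'): MISMATCH
  Compare pos 2 ('d') with pos 4 ('n'): MISMATCH
Result: not a palindrome

0


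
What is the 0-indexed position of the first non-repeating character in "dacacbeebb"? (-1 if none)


Input: dacacbeebb
Character frequencies:
  'a': 2
  'b': 3
  'c': 2
  'd': 1
  'e': 2
Scanning left to right for freq == 1:
  Position 0 ('d'): unique! => answer = 0

0


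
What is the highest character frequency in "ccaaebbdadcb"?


Input: ccaaebbdadcb
Character counts:
  'a': 3
  'b': 3
  'c': 3
  'd': 2
  'e': 1
Maximum frequency: 3

3


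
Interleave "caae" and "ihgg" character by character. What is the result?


Interleaving "caae" and "ihgg":
  Position 0: 'c' from first, 'i' from second => "ci"
  Position 1: 'a' from first, 'h' from second => "ah"
  Position 2: 'a' from first, 'g' from second => "ag"
  Position 3: 'e' from first, 'g' from second => "eg"
Result: ciahageg

ciahageg


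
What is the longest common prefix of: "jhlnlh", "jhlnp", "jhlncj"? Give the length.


Words: jhlnlh, jhlnp, jhlncj
  Position 0: all 'j' => match
  Position 1: all 'h' => match
  Position 2: all 'l' => match
  Position 3: all 'n' => match
  Position 4: ('l', 'p', 'c') => mismatch, stop
LCP = "jhln" (length 4)

4


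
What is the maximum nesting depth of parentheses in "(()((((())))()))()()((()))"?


Input: "(()((((())))()))()()((()))"
Tracking depth:
  Position 0 '(': depth becomes 1
  Position 1 '(': depth becomes 2
  Position 2 ')': depth becomes 1
  Position 3 '(': depth becomes 2
  Position 4 '(': depth becomes 3
  Position 5 '(': depth becomes 4
  Position 6 '(': depth becomes 5
  Position 7 '(': depth becomes 6
  Position 8 ')': depth becomes 5
  Position 9 ')': depth becomes 4
  Position 10 ')': depth becomes 3
  Position 11 ')': depth becomes 2
  Position 12 '(': depth becomes 3
  Position 13 ')': depth becomes 2
  Position 14 ')': depth becomes 1
  Position 15 ')': depth becomes 0
  Position 16 '(': depth becomes 1
  Position 17 ')': depth becomes 0
  Position 18 '(': depth becomes 1
  Position 19 ')': depth becomes 0
  Position 20 '(': depth becomes 1
  Position 21 '(': depth becomes 2
  Position 22 '(': depth becomes 3
  Position 23 ')': depth becomes 2
  Position 24 ')': depth becomes 1
  Position 25 ')': depth becomes 0
Maximum depth reached: 6

6


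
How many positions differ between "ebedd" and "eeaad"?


Comparing "ebedd" and "eeaad" position by position:
  Position 0: 'e' vs 'e' => same
  Position 1: 'b' vs 'e' => DIFFER
  Position 2: 'e' vs 'a' => DIFFER
  Position 3: 'd' vs 'a' => DIFFER
  Position 4: 'd' vs 'd' => same
Positions that differ: 3

3


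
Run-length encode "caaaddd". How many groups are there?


Input: caaaddd
Scanning for consecutive runs:
  Group 1: 'c' x 1 (positions 0-0)
  Group 2: 'a' x 3 (positions 1-3)
  Group 3: 'd' x 3 (positions 4-6)
Total groups: 3

3


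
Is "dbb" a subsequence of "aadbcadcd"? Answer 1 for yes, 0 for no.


Check if "dbb" is a subsequence of "aadbcadcd"
Greedy scan:
  Position 0 ('a'): no match needed
  Position 1 ('a'): no match needed
  Position 2 ('d'): matches sub[0] = 'd'
  Position 3 ('b'): matches sub[1] = 'b'
  Position 4 ('c'): no match needed
  Position 5 ('a'): no match needed
  Position 6 ('d'): no match needed
  Position 7 ('c'): no match needed
  Position 8 ('d'): no match needed
Only matched 2/3 characters => not a subsequence

0


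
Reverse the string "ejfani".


Input: ejfani
Reading characters right to left:
  Position 5: 'i'
  Position 4: 'n'
  Position 3: 'a'
  Position 2: 'f'
  Position 1: 'j'
  Position 0: 'e'
Reversed: inafje

inafje


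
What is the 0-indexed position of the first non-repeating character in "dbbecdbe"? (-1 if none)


Input: dbbecdbe
Character frequencies:
  'b': 3
  'c': 1
  'd': 2
  'e': 2
Scanning left to right for freq == 1:
  Position 0 ('d'): freq=2, skip
  Position 1 ('b'): freq=3, skip
  Position 2 ('b'): freq=3, skip
  Position 3 ('e'): freq=2, skip
  Position 4 ('c'): unique! => answer = 4

4


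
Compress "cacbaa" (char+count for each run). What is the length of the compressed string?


Input: cacbaa
Runs:
  'c' x 1 => "c1"
  'a' x 1 => "a1"
  'c' x 1 => "c1"
  'b' x 1 => "b1"
  'a' x 2 => "a2"
Compressed: "c1a1c1b1a2"
Compressed length: 10

10


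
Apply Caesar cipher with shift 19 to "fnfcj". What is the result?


Caesar cipher: shift "fnfcj" by 19
  'f' (pos 5) + 19 = pos 24 = 'y'
  'n' (pos 13) + 19 = pos 6 = 'g'
  'f' (pos 5) + 19 = pos 24 = 'y'
  'c' (pos 2) + 19 = pos 21 = 'v'
  'j' (pos 9) + 19 = pos 2 = 'c'
Result: ygyvc

ygyvc


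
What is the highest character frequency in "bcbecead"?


Input: bcbecead
Character counts:
  'a': 1
  'b': 2
  'c': 2
  'd': 1
  'e': 2
Maximum frequency: 2

2


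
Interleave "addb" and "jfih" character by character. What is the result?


Interleaving "addb" and "jfih":
  Position 0: 'a' from first, 'j' from second => "aj"
  Position 1: 'd' from first, 'f' from second => "df"
  Position 2: 'd' from first, 'i' from second => "di"
  Position 3: 'b' from first, 'h' from second => "bh"
Result: ajdfdibh

ajdfdibh


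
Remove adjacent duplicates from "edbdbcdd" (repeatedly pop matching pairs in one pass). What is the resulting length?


Input: edbdbcdd
Stack-based adjacent duplicate removal:
  Read 'e': push. Stack: e
  Read 'd': push. Stack: ed
  Read 'b': push. Stack: edb
  Read 'd': push. Stack: edbd
  Read 'b': push. Stack: edbdb
  Read 'c': push. Stack: edbdbc
  Read 'd': push. Stack: edbdbcd
  Read 'd': matches stack top 'd' => pop. Stack: edbdbc
Final stack: "edbdbc" (length 6)

6


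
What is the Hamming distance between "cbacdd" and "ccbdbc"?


Comparing "cbacdd" and "ccbdbc" position by position:
  Position 0: 'c' vs 'c' => same
  Position 1: 'b' vs 'c' => differ
  Position 2: 'a' vs 'b' => differ
  Position 3: 'c' vs 'd' => differ
  Position 4: 'd' vs 'b' => differ
  Position 5: 'd' vs 'c' => differ
Total differences (Hamming distance): 5

5


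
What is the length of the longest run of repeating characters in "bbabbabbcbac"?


Input: "bbabbabbcbac"
Scanning for longest run:
  Position 1 ('b'): continues run of 'b', length=2
  Position 2 ('a'): new char, reset run to 1
  Position 3 ('b'): new char, reset run to 1
  Position 4 ('b'): continues run of 'b', length=2
  Position 5 ('a'): new char, reset run to 1
  Position 6 ('b'): new char, reset run to 1
  Position 7 ('b'): continues run of 'b', length=2
  Position 8 ('c'): new char, reset run to 1
  Position 9 ('b'): new char, reset run to 1
  Position 10 ('a'): new char, reset run to 1
  Position 11 ('c'): new char, reset run to 1
Longest run: 'b' with length 2

2


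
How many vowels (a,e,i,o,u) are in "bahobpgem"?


Input: bahobpgem
Checking each character:
  'b' at position 0: consonant
  'a' at position 1: vowel (running total: 1)
  'h' at position 2: consonant
  'o' at position 3: vowel (running total: 2)
  'b' at position 4: consonant
  'p' at position 5: consonant
  'g' at position 6: consonant
  'e' at position 7: vowel (running total: 3)
  'm' at position 8: consonant
Total vowels: 3

3


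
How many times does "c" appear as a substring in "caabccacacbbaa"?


Searching for "c" in "caabccacacbbaa"
Scanning each position:
  Position 0: "c" => MATCH
  Position 1: "a" => no
  Position 2: "a" => no
  Position 3: "b" => no
  Position 4: "c" => MATCH
  Position 5: "c" => MATCH
  Position 6: "a" => no
  Position 7: "c" => MATCH
  Position 8: "a" => no
  Position 9: "c" => MATCH
  Position 10: "b" => no
  Position 11: "b" => no
  Position 12: "a" => no
  Position 13: "a" => no
Total occurrences: 5

5


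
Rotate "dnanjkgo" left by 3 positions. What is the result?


Input: "dnanjkgo", rotate left by 3
First 3 characters: "dna"
Remaining characters: "njkgo"
Concatenate remaining + first: "njkgo" + "dna" = "njkgodna"

njkgodna


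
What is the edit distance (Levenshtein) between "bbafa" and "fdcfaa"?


Computing edit distance: "bbafa" -> "fdcfaa"
DP table:
           f    d    c    f    a    a
      0    1    2    3    4    5    6
  b   1    1    2    3    4    5    6
  b   2    2    2    3    4    5    6
  a   3    3    3    3    4    4    5
  f   4    3    4    4    3    4    5
  a   5    4    4    5    4    3    4
Edit distance = dp[5][6] = 4

4


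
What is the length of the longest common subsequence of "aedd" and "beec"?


LCS of "aedd" and "beec"
DP table:
           b    e    e    c
      0    0    0    0    0
  a   0    0    0    0    0
  e   0    0    1    1    1
  d   0    0    1    1    1
  d   0    0    1    1    1
LCS length = dp[4][4] = 1

1


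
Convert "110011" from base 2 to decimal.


Input: "110011" in base 2
Positional expansion:
  Digit '1' (value 1) x 2^5 = 32
  Digit '1' (value 1) x 2^4 = 16
  Digit '0' (value 0) x 2^3 = 0
  Digit '0' (value 0) x 2^2 = 0
  Digit '1' (value 1) x 2^1 = 2
  Digit '1' (value 1) x 2^0 = 1
Sum = 51

51


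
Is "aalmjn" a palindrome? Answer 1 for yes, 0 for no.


Input: aalmjn
Reversed: njmlaa
  Compare pos 0 ('a') with pos 5 ('n'): MISMATCH
  Compare pos 1 ('a') with pos 4 ('j'): MISMATCH
  Compare pos 2 ('l') with pos 3 ('m'): MISMATCH
Result: not a palindrome

0


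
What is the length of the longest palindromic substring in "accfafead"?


Input: "accfafead"
Checking substrings for palindromes:
  [3:6] "faf" (len 3) => palindrome
  [1:3] "cc" (len 2) => palindrome
Longest palindromic substring: "faf" with length 3

3


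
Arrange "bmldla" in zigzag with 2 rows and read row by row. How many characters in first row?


Zigzag "bmldla" into 2 rows:
Placing characters:
  'b' => row 0
  'm' => row 1
  'l' => row 0
  'd' => row 1
  'l' => row 0
  'a' => row 1
Rows:
  Row 0: "bll"
  Row 1: "mda"
First row length: 3

3


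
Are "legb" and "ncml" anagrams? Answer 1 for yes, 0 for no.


Strings: "legb", "ncml"
Sorted first:  begl
Sorted second: clmn
Differ at position 0: 'b' vs 'c' => not anagrams

0


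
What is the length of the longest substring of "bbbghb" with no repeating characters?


Input: "bbbghb"
Sliding window (track last position of each char):
  Position 0 ('b'): window [0,0] length 1 -- new best
  Position 1 ('b'): repeat (last at 0), move window start to 1
  Position 1 ('b'): window [1,1] length 1
  Position 2 ('b'): repeat (last at 1), move window start to 2
  Position 2 ('b'): window [2,2] length 1
  Position 3 ('g'): window [2,3] length 2 -- new best
  Position 4 ('h'): window [2,4] length 3 -- new best
  Position 5 ('b'): repeat (last at 2), move window start to 3
  Position 5 ('b'): window [3,5] length 3
Longest substring with no repeats: "bgh" with length 3

3


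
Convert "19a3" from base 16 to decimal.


Input: "19a3" in base 16
Positional expansion:
  Digit '1' (value 1) x 16^3 = 4096
  Digit '9' (value 9) x 16^2 = 2304
  Digit 'a' (value 10) x 16^1 = 160
  Digit '3' (value 3) x 16^0 = 3
Sum = 6563

6563


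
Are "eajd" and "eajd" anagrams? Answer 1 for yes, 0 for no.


Strings: "eajd", "eajd"
Sorted first:  adej
Sorted second: adej
Sorted forms match => anagrams

1


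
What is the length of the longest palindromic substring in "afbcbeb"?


Input: "afbcbeb"
Checking substrings for palindromes:
  [2:5] "bcb" (len 3) => palindrome
  [4:7] "beb" (len 3) => palindrome
Longest palindromic substring: "bcb" with length 3

3


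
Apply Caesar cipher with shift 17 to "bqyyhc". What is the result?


Caesar cipher: shift "bqyyhc" by 17
  'b' (pos 1) + 17 = pos 18 = 's'
  'q' (pos 16) + 17 = pos 7 = 'h'
  'y' (pos 24) + 17 = pos 15 = 'p'
  'y' (pos 24) + 17 = pos 15 = 'p'
  'h' (pos 7) + 17 = pos 24 = 'y'
  'c' (pos 2) + 17 = pos 19 = 't'
Result: shppyt

shppyt


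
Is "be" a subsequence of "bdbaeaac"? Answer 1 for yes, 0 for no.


Check if "be" is a subsequence of "bdbaeaac"
Greedy scan:
  Position 0 ('b'): matches sub[0] = 'b'
  Position 1 ('d'): no match needed
  Position 2 ('b'): no match needed
  Position 3 ('a'): no match needed
  Position 4 ('e'): matches sub[1] = 'e'
  Position 5 ('a'): no match needed
  Position 6 ('a'): no match needed
  Position 7 ('c'): no match needed
All 2 characters matched => is a subsequence

1


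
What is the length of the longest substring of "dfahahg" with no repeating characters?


Input: "dfahahg"
Sliding window (track last position of each char):
  Position 0 ('d'): window [0,0] length 1 -- new best
  Position 1 ('f'): window [0,1] length 2 -- new best
  Position 2 ('a'): window [0,2] length 3 -- new best
  Position 3 ('h'): window [0,3] length 4 -- new best
  Position 4 ('a'): repeat (last at 2), move window start to 3
  Position 4 ('a'): window [3,4] length 2
  Position 5 ('h'): repeat (last at 3), move window start to 4
  Position 5 ('h'): window [4,5] length 2
  Position 6 ('g'): window [4,6] length 3
Longest substring with no repeats: "dfah" with length 4

4


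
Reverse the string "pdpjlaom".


Input: pdpjlaom
Reading characters right to left:
  Position 7: 'm'
  Position 6: 'o'
  Position 5: 'a'
  Position 4: 'l'
  Position 3: 'j'
  Position 2: 'p'
  Position 1: 'd'
  Position 0: 'p'
Reversed: moaljpdp

moaljpdp


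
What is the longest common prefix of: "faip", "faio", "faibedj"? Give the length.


Words: faip, faio, faibedj
  Position 0: all 'f' => match
  Position 1: all 'a' => match
  Position 2: all 'i' => match
  Position 3: ('p', 'o', 'b') => mismatch, stop
LCP = "fai" (length 3)

3


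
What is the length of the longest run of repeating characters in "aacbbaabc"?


Input: "aacbbaabc"
Scanning for longest run:
  Position 1 ('a'): continues run of 'a', length=2
  Position 2 ('c'): new char, reset run to 1
  Position 3 ('b'): new char, reset run to 1
  Position 4 ('b'): continues run of 'b', length=2
  Position 5 ('a'): new char, reset run to 1
  Position 6 ('a'): continues run of 'a', length=2
  Position 7 ('b'): new char, reset run to 1
  Position 8 ('c'): new char, reset run to 1
Longest run: 'a' with length 2

2


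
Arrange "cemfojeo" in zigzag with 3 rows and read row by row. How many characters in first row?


Zigzag "cemfojeo" into 3 rows:
Placing characters:
  'c' => row 0
  'e' => row 1
  'm' => row 2
  'f' => row 1
  'o' => row 0
  'j' => row 1
  'e' => row 2
  'o' => row 1
Rows:
  Row 0: "co"
  Row 1: "efjo"
  Row 2: "me"
First row length: 2

2


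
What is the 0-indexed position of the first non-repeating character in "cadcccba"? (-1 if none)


Input: cadcccba
Character frequencies:
  'a': 2
  'b': 1
  'c': 4
  'd': 1
Scanning left to right for freq == 1:
  Position 0 ('c'): freq=4, skip
  Position 1 ('a'): freq=2, skip
  Position 2 ('d'): unique! => answer = 2

2


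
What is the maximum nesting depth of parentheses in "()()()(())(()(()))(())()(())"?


Input: "()()()(())(()(()))(())()(())"
Tracking depth:
  Position 0 '(': depth becomes 1
  Position 1 ')': depth becomes 0
  Position 2 '(': depth becomes 1
  Position 3 ')': depth becomes 0
  Position 4 '(': depth becomes 1
  Position 5 ')': depth becomes 0
  Position 6 '(': depth becomes 1
  Position 7 '(': depth becomes 2
  Position 8 ')': depth becomes 1
  Position 9 ')': depth becomes 0
  Position 10 '(': depth becomes 1
  Position 11 '(': depth becomes 2
  Position 12 ')': depth becomes 1
  Position 13 '(': depth becomes 2
  Position 14 '(': depth becomes 3
  Position 15 ')': depth becomes 2
  Position 16 ')': depth becomes 1
  Position 17 ')': depth becomes 0
  Position 18 '(': depth becomes 1
  Position 19 '(': depth becomes 2
  Position 20 ')': depth becomes 1
  Position 21 ')': depth becomes 0
  Position 22 '(': depth becomes 1
  Position 23 ')': depth becomes 0
  Position 24 '(': depth becomes 1
  Position 25 '(': depth becomes 2
  Position 26 ')': depth becomes 1
  Position 27 ')': depth becomes 0
Maximum depth reached: 3

3


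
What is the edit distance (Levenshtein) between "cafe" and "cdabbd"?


Computing edit distance: "cafe" -> "cdabbd"
DP table:
           c    d    a    b    b    d
      0    1    2    3    4    5    6
  c   1    0    1    2    3    4    5
  a   2    1    1    1    2    3    4
  f   3    2    2    2    2    3    4
  e   4    3    3    3    3    3    4
Edit distance = dp[4][6] = 4

4


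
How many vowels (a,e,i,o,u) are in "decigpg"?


Input: decigpg
Checking each character:
  'd' at position 0: consonant
  'e' at position 1: vowel (running total: 1)
  'c' at position 2: consonant
  'i' at position 3: vowel (running total: 2)
  'g' at position 4: consonant
  'p' at position 5: consonant
  'g' at position 6: consonant
Total vowels: 2

2
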